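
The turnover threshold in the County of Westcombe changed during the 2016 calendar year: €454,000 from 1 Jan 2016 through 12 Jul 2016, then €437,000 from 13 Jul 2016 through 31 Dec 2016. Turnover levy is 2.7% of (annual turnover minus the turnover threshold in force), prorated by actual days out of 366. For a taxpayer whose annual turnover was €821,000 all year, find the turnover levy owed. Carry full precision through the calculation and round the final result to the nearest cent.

€10,124.70

1 Jan – 12 Jul 2016: 194 days, exemption €454,000 → (€821,000 − €454,000) × 2.7% × 194/366 = €5,252.3115
13 Jul – 31 Dec 2016: 172 days, exemption €437,000 → (€821,000 − €437,000) × 2.7% × 172/366 = €4,872.3934
Total = €10,124.7049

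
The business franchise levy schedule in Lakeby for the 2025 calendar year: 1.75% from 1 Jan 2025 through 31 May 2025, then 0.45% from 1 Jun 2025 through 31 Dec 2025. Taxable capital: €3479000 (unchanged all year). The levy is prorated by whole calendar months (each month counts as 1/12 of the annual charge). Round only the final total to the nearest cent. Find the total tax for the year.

€34500.08

1 Jan – 31 May 2025: 5 months at 1.75% → €3479000 × 1.75% × 5/12 = €25367.7083
1 Jun – 31 Dec 2025: 7 months at 0.45% → €3479000 × 0.45% × 7/12 = €9132.3750
Total = €34500.0833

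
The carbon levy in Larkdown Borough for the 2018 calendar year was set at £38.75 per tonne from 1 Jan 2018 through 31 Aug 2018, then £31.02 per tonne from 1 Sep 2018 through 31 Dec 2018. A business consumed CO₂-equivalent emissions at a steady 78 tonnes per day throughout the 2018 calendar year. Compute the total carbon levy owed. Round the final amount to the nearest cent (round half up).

1 Jan – 31 Aug 2018: 243 days × 78 tonnes/day = 18,954 tonnes at £38.75/tonne → £734,467.50
1 Sep – 31 Dec 2018: 122 days × 78 tonnes/day = 9,516 tonnes at £31.02/tonne → £295,186.32

£1,029,653.82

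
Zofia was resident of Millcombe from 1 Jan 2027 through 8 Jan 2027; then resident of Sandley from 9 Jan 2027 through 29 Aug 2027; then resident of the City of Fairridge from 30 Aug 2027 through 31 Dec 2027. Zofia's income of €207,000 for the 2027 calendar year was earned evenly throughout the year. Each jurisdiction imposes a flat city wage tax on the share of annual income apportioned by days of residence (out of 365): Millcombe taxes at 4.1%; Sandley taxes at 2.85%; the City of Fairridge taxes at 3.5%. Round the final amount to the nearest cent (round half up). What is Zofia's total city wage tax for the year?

€6,413.31

Millcombe, 1 Jan – 8 Jan 2027: 8 days → €207,000 × 4.1% × 8/365 = €186.0164
Sandley, 9 Jan – 29 Aug 2027: 233 days → €207,000 × 2.85% × 233/365 = €3,765.9822
The City of Fairridge, 30 Aug – 31 Dec 2027: 124 days → €207,000 × 3.5% × 124/365 = €2,461.3151
Total = €6,413.3137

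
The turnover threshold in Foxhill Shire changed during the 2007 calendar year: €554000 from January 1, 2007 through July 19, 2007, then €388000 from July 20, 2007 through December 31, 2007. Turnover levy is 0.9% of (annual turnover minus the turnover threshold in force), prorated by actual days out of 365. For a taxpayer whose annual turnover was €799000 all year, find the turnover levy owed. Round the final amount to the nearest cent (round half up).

€2880.37

January 1 – July 19, 2007: 200 days, exemption €554000 → (€799000 − €554000) × 0.9% × 200/365 = €1208.2192
July 20 – December 31, 2007: 165 days, exemption €388000 → (€799000 − €388000) × 0.9% × 165/365 = €1672.1507
Total = €2880.3699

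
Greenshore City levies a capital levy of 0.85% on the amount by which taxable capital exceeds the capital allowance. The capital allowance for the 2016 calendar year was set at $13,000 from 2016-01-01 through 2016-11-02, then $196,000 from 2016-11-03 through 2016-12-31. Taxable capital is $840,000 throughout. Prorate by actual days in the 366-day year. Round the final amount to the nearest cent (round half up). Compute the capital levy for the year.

$6,778.75

2016-01-01 to 2016-11-02: 307 days, exemption $13,000 → ($840,000 − $13,000) × 0.85% × 307/366 = $5,896.3292
2016-11-03 to 2016-12-31: 59 days, exemption $196,000 → ($840,000 − $196,000) × 0.85% × 59/366 = $882.4208
Total = $6,778.7500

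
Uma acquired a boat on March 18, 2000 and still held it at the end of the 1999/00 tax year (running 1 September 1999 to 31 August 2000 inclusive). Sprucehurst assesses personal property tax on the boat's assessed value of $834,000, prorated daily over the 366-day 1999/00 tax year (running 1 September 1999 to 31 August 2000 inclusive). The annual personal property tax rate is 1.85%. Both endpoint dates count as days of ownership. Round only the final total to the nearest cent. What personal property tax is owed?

Days held (March 18 – August 31, 2000): 167 out of 366
Tax = $834,000 × 1.85% × 167/366 = $7,040.0082

$7,040.01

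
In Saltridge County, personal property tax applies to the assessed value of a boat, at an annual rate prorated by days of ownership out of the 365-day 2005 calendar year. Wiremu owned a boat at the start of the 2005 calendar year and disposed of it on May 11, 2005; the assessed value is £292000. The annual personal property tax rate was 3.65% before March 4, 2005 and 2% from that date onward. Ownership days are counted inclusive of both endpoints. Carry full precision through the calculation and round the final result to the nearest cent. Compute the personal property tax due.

January 1 – March 3, 2005: 62 days at 3.65% → £292000 × 3.65% × 62/365 = £1810.4000
March 4 – May 11, 2005: 69 days at 2% → £292000 × 2% × 69/365 = £1104.0000
Total = £2914.4000

£2914.40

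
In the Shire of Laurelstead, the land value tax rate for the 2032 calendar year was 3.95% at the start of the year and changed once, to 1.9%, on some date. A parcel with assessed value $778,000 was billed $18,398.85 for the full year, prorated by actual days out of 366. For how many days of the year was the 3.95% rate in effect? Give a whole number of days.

83 days

Let d = days at the first rate; then 366 − d days at the second rate.
$778,000 × [3.95%·d + 1.9%·(366−d)] / 366 = $18,398.85
Solving gives d = 83, so the new rate took effect on 24 Mar 2032.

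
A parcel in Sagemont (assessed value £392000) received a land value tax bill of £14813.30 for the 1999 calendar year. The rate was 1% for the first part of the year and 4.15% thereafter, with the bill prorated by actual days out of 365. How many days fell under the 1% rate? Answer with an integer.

Let d = days at the first rate; then 365 − d days at the second rate.
£392000 × [1%·d + 4.15%·(365−d)] / 365 = £14813.30
Solving gives d = 43, so the new rate took effect on 13 Feb 1999.

43 days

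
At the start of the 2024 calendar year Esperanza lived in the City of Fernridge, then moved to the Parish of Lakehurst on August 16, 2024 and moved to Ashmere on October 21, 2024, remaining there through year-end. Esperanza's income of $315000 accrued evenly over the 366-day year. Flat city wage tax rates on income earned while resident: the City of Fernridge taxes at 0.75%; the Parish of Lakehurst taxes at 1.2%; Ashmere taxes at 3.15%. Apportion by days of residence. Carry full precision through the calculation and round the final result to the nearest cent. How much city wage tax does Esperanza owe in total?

$4105.33

The City of Fernridge, January 1 – August 15, 2024: 228 days → $315000 × 0.75% × 228/366 = $1471.7213
The Parish of Lakehurst, August 16 – October 20, 2024: 66 days → $315000 × 1.2% × 66/366 = $681.6393
Ashmere, October 21 – December 31, 2024: 72 days → $315000 × 3.15% × 72/366 = $1951.9672
Total = $4105.3279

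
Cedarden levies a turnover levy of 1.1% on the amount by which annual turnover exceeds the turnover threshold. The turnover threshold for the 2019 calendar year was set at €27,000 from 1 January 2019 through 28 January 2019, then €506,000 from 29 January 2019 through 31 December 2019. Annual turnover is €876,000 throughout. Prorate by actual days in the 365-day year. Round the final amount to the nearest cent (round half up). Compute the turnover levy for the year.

1 January – 28 January 2019: 28 days, exemption €27,000 → (€876,000 − €27,000) × 1.1% × 28/365 = €716.4164
29 January – 31 December 2019: 337 days, exemption €506,000 → (€876,000 − €506,000) × 1.1% × 337/365 = €3,757.7808
Total = €4,474.1973

€4,474.20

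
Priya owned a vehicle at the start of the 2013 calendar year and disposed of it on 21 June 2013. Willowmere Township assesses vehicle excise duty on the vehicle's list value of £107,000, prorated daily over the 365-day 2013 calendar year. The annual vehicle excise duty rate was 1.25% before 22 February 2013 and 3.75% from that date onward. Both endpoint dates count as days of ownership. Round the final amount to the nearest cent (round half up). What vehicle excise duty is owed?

£1,509.73

1 January – 21 February 2013: 52 days at 1.25% → £107,000 × 1.25% × 52/365 = £190.5479
22 February – 21 June 2013: 120 days at 3.75% → £107,000 × 3.75% × 120/365 = £1,319.1781
Total = £1,509.7260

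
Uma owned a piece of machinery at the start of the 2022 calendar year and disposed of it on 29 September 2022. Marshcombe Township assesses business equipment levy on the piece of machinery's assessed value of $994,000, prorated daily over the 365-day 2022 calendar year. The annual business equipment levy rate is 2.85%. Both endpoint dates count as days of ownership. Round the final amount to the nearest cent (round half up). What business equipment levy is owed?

Days held (1 January – 29 September 2022): 272 out of 365
Tax = $994,000 × 2.85% × 272/365 = $21,110.9260

$21,110.93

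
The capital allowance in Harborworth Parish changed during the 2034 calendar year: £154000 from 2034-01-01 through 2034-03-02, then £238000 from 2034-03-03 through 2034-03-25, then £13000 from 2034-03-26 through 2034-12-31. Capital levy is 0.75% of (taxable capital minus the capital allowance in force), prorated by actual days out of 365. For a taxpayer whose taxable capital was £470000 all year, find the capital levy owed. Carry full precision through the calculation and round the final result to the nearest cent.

2034-01-01 to 2034-03-02: 61 days, exemption £154000 → (£470000 − £154000) × 0.75% × 61/365 = £396.0822
2034-03-03 to 2034-03-25: 23 days, exemption £238000 → (£470000 − £238000) × 0.75% × 23/365 = £109.6438
2034-03-26 to 2034-12-31: 281 days, exemption £13000 → (£470000 − £13000) × 0.75% × 281/365 = £2638.7055
Total = £3144.4315

£3144.43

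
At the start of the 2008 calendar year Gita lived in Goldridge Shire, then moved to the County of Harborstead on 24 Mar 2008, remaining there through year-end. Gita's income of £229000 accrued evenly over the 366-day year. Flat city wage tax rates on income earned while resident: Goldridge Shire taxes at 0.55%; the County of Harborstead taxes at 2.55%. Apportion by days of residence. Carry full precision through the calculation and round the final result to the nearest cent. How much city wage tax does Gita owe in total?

£4800.87

Goldridge Shire, 1 Jan – 23 Mar 2008: 83 days → £229000 × 0.55% × 83/366 = £285.6243
The County of Harborstead, 24 Mar – 31 Dec 2008: 283 days → £229000 × 2.55% × 283/366 = £4515.2418
Total = £4800.8661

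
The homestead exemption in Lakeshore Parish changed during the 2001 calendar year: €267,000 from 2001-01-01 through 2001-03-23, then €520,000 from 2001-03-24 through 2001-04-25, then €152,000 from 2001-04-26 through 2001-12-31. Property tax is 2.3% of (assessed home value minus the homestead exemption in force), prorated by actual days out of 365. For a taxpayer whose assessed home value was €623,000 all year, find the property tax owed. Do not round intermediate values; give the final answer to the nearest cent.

2001-01-01 to 2001-03-23: 82 days, exemption €267,000 → (€623,000 − €267,000) × 2.3% × 82/365 = €1,839.4959
2001-03-24 to 2001-04-25: 33 days, exemption €520,000 → (€623,000 − €520,000) × 2.3% × 33/365 = €214.1836
2001-04-26 to 2001-12-31: 250 days, exemption €152,000 → (€623,000 − €152,000) × 2.3% × 250/365 = €7,419.8630
Total = €9,473.5425

€9,473.54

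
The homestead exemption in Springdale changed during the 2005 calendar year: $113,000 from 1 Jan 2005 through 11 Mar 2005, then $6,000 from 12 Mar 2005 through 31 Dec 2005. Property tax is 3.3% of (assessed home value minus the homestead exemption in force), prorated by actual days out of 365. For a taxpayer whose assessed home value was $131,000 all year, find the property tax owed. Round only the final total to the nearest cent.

$3,447.82

1 Jan – 11 Mar 2005: 70 days, exemption $113,000 → ($131,000 − $113,000) × 3.3% × 70/365 = $113.9178
12 Mar – 31 Dec 2005: 295 days, exemption $6,000 → ($131,000 − $6,000) × 3.3% × 295/365 = $3,333.9041
Total = $3,447.8219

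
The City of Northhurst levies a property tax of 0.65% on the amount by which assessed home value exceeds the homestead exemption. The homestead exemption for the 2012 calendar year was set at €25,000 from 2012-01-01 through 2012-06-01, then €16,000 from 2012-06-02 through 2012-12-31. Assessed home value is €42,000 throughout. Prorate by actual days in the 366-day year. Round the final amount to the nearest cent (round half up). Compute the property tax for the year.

2012-01-01 to 2012-06-01: 153 days, exemption €25,000 → (€42,000 − €25,000) × 0.65% × 153/366 = €46.1926
2012-06-02 to 2012-12-31: 213 days, exemption €16,000 → (€42,000 − €16,000) × 0.65% × 213/366 = €98.3525
Total = €144.5451

€144.55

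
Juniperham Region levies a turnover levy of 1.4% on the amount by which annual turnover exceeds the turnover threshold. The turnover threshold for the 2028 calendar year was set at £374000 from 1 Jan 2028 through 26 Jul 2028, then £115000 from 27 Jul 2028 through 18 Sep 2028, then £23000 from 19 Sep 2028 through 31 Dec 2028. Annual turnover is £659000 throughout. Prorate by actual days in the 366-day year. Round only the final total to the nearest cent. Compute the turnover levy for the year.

£5921.31

1 Jan – 26 Jul 2028: 208 days, exemption £374000 → (£659000 − £374000) × 1.4% × 208/366 = £2267.5410
27 Jul – 18 Sep 2028: 54 days, exemption £115000 → (£659000 − £115000) × 1.4% × 54/366 = £1123.6721
19 Sep – 31 Dec 2028: 104 days, exemption £23000 → (£659000 − £23000) × 1.4% × 104/366 = £2530.0984
Total = £5921.3115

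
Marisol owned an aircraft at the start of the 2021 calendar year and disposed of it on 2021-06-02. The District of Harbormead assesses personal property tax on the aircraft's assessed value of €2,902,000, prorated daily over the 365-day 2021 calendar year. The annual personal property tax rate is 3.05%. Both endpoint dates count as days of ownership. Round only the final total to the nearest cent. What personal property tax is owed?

Days held (2021-01-01 to 2021-06-02): 153 out of 365
Tax = €2,902,000 × 3.05% × 153/365 = €37,101.8712

€37,101.87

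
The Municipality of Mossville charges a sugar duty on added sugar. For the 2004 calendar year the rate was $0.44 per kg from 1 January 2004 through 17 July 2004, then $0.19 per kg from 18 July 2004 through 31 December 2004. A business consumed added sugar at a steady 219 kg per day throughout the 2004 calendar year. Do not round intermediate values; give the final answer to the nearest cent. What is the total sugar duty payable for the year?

$26,124.51

1 January – 17 July 2004: 199 days × 219 kg/day = 43,581 kg at $0.44/kg → $19,175.64
18 July – 31 December 2004: 167 days × 219 kg/day = 36,573 kg at $0.19/kg → $6,948.87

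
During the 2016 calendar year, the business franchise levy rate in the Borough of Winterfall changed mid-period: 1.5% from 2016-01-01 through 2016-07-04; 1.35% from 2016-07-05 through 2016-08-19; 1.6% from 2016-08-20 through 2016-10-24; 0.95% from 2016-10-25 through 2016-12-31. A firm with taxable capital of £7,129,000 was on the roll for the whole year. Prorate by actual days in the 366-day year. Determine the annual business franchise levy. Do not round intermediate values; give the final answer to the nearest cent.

2016-01-01 to 2016-07-04: 186 days at 1.5% → £7,129,000 × 1.5% × 186/366 = £54,344.0164
2016-07-05 to 2016-08-19: 46 days at 1.35% → £7,129,000 × 1.35% × 46/366 = £12,095.9262
2016-08-20 to 2016-10-24: 66 days at 1.6% → £7,129,000 × 1.6% × 66/366 = £20,568.9180
2016-10-25 to 2016-12-31: 68 days at 0.95% → £7,129,000 × 0.95% × 68/366 = £12,582.8798
Total = £99,591.7404

£99,591.74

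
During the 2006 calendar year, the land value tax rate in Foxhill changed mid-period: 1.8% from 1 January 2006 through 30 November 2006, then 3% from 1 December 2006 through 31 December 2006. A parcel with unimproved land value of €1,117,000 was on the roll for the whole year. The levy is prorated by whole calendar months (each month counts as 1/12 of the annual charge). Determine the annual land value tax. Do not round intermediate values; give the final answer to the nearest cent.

1 January – 30 November 2006: 11 months at 1.8% → €1,117,000 × 1.8% × 11/12 = €18,430.5000
1 December – 31 December 2006: 1 month at 3% → €1,117,000 × 3% × 1/12 = €2,792.5000
Total = €21,223.0000

€21,223.00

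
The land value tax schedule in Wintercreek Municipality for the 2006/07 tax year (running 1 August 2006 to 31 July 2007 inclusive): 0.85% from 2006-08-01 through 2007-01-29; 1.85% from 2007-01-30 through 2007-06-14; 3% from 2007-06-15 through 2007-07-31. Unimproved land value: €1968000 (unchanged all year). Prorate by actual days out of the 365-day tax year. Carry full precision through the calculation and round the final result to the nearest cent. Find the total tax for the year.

2006-08-01 to 2007-01-29: 182 days at 0.85% → €1968000 × 0.85% × 182/365 = €8341.0849
2007-01-30 to 2007-06-14: 136 days at 1.85% → €1968000 × 1.85% × 136/365 = €13565.7205
2007-06-15 to 2007-07-31: 47 days at 3% → €1968000 × 3% × 47/365 = €7602.4110
Total = €29509.2164

€29509.22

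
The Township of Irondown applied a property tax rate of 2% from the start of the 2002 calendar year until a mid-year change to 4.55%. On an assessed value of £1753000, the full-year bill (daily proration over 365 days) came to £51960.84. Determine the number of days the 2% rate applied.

Let d = days at the first rate; then 365 − d days at the second rate.
£1753000 × [2%·d + 4.55%·(365−d)] / 365 = £51960.84
Solving gives d = 227, so the new rate took effect on 16 Aug 2002.

227 days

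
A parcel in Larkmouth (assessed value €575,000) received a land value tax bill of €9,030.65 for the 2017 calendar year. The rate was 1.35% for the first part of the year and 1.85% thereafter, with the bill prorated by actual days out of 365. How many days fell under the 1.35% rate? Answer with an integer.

204 days

Let d = days at the first rate; then 365 − d days at the second rate.
€575,000 × [1.35%·d + 1.85%·(365−d)] / 365 = €9,030.65
Solving gives d = 204, so the new rate took effect on 24 July 2017.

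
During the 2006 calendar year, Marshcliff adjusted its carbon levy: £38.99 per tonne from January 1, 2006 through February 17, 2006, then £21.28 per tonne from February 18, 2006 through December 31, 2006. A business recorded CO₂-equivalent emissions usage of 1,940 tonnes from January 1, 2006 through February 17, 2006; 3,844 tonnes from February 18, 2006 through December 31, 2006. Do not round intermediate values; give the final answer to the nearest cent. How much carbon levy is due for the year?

January 1 – February 17, 2006: 1,940 tonnes at £38.99/tonne → £75640.60
February 18 – December 31, 2006: 3,844 tonnes at £21.28/tonne → £81800.32

£157440.92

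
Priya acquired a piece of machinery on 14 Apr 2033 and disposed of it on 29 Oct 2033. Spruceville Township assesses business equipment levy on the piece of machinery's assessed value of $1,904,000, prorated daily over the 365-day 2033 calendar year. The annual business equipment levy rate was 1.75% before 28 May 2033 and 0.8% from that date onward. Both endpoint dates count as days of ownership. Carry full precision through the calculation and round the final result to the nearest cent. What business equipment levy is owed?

$10,485.04

14 Apr – 27 May 2033: 44 days at 1.75% → $1,904,000 × 1.75% × 44/365 = $4,016.6575
28 May – 29 Oct 2033: 155 days at 0.8% → $1,904,000 × 0.8% × 155/365 = $6,468.3836
Total = $10,485.0411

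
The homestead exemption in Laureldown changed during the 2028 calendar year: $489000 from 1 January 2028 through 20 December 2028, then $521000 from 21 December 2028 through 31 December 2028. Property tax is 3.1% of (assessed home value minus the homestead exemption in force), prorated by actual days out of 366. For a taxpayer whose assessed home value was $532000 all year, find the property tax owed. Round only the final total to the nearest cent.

1 January – 20 December 2028: 355 days, exemption $489000 → ($532000 − $489000) × 3.1% × 355/366 = $1292.9372
21 December – 31 December 2028: 11 days, exemption $521000 → ($532000 − $521000) × 3.1% × 11/366 = $10.2486
Total = $1303.1858

$1303.19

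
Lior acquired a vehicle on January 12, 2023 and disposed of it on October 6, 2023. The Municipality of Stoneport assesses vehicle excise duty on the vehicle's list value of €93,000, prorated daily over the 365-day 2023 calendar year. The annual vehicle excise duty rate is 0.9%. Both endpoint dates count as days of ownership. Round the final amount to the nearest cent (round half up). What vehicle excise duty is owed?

€614.56

Days held (January 12 – October 6, 2023): 268 out of 365
Tax = €93,000 × 0.9% × 268/365 = €614.5644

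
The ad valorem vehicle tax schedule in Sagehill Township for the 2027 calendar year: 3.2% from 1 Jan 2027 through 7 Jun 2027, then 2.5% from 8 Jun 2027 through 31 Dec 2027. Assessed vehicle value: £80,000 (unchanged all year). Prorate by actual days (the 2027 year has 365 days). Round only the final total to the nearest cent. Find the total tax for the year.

1 Jan – 7 Jun 2027: 158 days at 3.2% → £80,000 × 3.2% × 158/365 = £1,108.1644
8 Jun – 31 Dec 2027: 207 days at 2.5% → £80,000 × 2.5% × 207/365 = £1,134.2466
Total = £2,242.4110

£2,242.41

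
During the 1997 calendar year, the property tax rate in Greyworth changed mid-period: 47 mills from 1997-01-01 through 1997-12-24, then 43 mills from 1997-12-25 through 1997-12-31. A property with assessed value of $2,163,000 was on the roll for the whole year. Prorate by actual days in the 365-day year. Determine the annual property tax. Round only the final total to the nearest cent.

$101,495.07

1997-01-01 to 1997-12-24: 358 days at 47 mills → $2,163,000 × 4.7% × 358/365 = $99,711.3370
1997-12-25 to 1997-12-31: 7 days at 43 mills → $2,163,000 × 4.3% × 7/365 = $1,783.7342
Total = $101,495.0712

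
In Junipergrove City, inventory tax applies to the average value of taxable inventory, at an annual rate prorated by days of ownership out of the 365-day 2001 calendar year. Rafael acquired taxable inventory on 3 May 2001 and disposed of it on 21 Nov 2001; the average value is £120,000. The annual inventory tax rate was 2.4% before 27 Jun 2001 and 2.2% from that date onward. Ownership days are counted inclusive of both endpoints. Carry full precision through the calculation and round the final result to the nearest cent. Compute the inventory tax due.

£1,504.44

3 May – 26 Jun 2001: 55 days at 2.4% → £120,000 × 2.4% × 55/365 = £433.9726
27 Jun – 21 Nov 2001: 148 days at 2.2% → £120,000 × 2.2% × 148/365 = £1,070.4658
Total = £1,504.4384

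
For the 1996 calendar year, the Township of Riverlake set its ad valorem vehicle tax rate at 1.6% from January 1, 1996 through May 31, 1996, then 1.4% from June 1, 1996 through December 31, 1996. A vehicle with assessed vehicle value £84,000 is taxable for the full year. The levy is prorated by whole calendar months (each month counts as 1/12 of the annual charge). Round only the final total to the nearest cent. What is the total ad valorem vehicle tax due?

£1,246.00

January 1 – May 31, 1996: 5 months at 1.6% → £84,000 × 1.6% × 5/12 = £560.0000
June 1 – December 31, 1996: 7 months at 1.4% → £84,000 × 1.4% × 7/12 = £686.0000
Total = £1,246.0000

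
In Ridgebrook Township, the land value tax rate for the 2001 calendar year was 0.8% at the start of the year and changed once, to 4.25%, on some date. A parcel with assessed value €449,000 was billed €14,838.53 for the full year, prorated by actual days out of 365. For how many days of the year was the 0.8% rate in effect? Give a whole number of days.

Let d = days at the first rate; then 365 − d days at the second rate.
€449,000 × [0.8%·d + 4.25%·(365−d)] / 365 = €14,838.53
Solving gives d = 100, so the new rate took effect on 11 Apr 2001.

100 days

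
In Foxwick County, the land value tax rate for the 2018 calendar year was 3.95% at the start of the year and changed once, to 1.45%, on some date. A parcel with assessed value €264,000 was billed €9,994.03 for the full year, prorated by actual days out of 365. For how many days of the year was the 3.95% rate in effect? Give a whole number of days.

Let d = days at the first rate; then 365 − d days at the second rate.
€264,000 × [3.95%·d + 1.45%·(365−d)] / 365 = €9,994.03
Solving gives d = 341, so the new rate took effect on 8 Dec 2018.

341 days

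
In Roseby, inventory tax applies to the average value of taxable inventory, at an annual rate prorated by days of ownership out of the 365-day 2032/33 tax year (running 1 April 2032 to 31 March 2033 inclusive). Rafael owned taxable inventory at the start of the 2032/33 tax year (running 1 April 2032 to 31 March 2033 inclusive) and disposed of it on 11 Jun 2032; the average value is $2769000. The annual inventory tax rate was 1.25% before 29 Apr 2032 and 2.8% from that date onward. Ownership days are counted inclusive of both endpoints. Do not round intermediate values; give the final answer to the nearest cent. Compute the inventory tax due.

$12001.53

1 Apr – 28 Apr 2032: 28 days at 1.25% → $2769000 × 1.25% × 28/365 = $2655.2055
29 Apr – 11 Jun 2032: 44 days at 2.8% → $2769000 × 2.8% × 44/365 = $9346.3233
Total = $12001.5288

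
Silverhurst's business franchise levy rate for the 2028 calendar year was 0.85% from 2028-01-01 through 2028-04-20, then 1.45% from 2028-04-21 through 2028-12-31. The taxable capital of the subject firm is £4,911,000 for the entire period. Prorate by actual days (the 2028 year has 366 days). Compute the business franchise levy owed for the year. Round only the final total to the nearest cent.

£62,273.09

2028-01-01 to 2028-04-20: 111 days at 0.85% → £4,911,000 × 0.85% × 111/366 = £12,659.9139
2028-04-21 to 2028-12-31: 255 days at 1.45% → £4,911,000 × 1.45% × 255/366 = £49,613.1762
Total = £62,273.0902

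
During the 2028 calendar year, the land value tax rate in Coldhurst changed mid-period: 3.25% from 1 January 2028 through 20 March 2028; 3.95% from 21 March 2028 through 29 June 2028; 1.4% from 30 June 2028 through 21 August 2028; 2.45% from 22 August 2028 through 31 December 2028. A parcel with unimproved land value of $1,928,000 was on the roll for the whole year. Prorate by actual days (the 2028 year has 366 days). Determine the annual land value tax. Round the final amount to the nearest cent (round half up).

$55,656.51

1 January – 20 March 2028: 80 days at 3.25% → $1,928,000 × 3.25% × 80/366 = $13,696.1749
21 March – 29 June 2028: 101 days at 3.95% → $1,928,000 × 3.95% × 101/366 = $21,015.7268
30 June – 21 August 2028: 53 days at 1.4% → $1,928,000 × 1.4% × 53/366 = $3,908.6776
22 August – 31 December 2028: 132 days at 2.45% → $1,928,000 × 2.45% × 132/366 = $17,035.9344
Total = $55,656.5137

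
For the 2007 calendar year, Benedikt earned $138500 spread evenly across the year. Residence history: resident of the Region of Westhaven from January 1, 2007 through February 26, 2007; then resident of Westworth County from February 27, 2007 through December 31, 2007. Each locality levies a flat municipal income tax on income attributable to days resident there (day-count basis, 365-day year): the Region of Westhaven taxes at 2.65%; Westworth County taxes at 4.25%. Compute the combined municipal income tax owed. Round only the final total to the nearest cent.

The Region of Westhaven, January 1 – February 26, 2007: 57 days → $138500 × 2.65% × 57/365 = $573.1623
Westworth County, February 27 – December 31, 2007: 308 days → $138500 × 4.25% × 308/365 = $4967.0274
Total = $5540.1897

$5540.19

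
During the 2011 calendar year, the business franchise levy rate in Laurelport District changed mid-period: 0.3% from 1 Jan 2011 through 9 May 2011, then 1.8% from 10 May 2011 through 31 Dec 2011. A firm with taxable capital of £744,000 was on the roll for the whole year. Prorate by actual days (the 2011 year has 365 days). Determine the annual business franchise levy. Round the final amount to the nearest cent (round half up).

1 Jan – 9 May 2011: 129 days at 0.3% → £744,000 × 0.3% × 129/365 = £788.8438
10 May – 31 Dec 2011: 236 days at 1.8% → £744,000 × 1.8% × 236/365 = £8,658.9370
Total = £9,447.7808

£9,447.78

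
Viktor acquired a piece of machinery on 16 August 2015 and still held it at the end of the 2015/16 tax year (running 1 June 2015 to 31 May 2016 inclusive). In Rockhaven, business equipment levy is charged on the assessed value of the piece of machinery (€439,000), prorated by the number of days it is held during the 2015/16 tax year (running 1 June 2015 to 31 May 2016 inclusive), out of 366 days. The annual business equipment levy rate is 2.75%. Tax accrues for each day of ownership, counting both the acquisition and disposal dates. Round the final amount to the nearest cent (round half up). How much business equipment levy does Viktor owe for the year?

Days held (16 August 2015 – 31 May 2016): 290 out of 366
Tax = €439,000 × 2.75% × 290/366 = €9,565.6421

€9,565.64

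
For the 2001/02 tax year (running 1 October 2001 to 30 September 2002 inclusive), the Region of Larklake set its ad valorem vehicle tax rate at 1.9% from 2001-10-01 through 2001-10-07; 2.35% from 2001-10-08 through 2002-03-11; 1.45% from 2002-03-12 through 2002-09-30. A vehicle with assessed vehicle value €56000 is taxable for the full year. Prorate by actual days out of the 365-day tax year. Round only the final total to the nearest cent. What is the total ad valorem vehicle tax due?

€1030.86

2001-10-01 to 2001-10-07: 7 days at 1.9% → €56000 × 1.9% × 7/365 = €20.4055
2001-10-08 to 2002-03-11: 155 days at 2.35% → €56000 × 2.35% × 155/365 = €558.8493
2002-03-12 to 2002-09-30: 203 days at 1.45% → €56000 × 1.45% × 203/365 = €451.6055
Total = €1030.8603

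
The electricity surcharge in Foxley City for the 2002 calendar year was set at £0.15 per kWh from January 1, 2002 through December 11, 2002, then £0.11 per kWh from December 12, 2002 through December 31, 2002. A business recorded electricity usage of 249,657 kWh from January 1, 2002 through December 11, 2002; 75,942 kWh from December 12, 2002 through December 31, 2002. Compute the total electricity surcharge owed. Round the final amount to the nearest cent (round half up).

January 1 – December 11, 2002: 249,657 kWh at £0.15/kWh → £37,448.55
December 12 – December 31, 2002: 75,942 kWh at £0.11/kWh → £8,353.62

£45,802.17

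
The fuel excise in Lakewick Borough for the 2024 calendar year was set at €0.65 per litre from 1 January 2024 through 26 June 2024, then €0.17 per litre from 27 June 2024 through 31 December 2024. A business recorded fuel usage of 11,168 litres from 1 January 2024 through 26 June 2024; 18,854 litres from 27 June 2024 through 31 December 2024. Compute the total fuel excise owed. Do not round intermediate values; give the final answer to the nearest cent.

1 January – 26 June 2024: 11,168 litres at €0.65/litre → €7,259.20
27 June – 31 December 2024: 18,854 litres at €0.17/litre → €3,205.18

€10,464.38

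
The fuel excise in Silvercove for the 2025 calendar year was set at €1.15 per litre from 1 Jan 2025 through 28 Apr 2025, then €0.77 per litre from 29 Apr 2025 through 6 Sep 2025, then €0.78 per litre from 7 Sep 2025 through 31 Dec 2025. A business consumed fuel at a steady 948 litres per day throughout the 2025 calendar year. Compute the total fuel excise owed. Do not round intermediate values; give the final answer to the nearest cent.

€310043.40

1 Jan – 28 Apr 2025: 118 days × 948 litres/day = 111,864 litres at €1.15/litre → €128643.60
29 Apr – 6 Sep 2025: 131 days × 948 litres/day = 124,188 litres at €0.77/litre → €95624.76
7 Sep – 31 Dec 2025: 116 days × 948 litres/day = 109,968 litres at €0.78/litre → €85775.04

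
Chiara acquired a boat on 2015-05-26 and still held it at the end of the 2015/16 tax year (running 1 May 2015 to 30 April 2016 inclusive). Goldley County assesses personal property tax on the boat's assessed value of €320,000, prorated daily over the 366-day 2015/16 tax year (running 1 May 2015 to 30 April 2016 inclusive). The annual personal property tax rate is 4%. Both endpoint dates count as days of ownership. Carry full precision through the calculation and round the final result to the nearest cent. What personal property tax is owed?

€11,925.68

Days held (2015-05-26 to 2016-04-30): 341 out of 366
Tax = €320,000 × 4% × 341/366 = €11,925.6831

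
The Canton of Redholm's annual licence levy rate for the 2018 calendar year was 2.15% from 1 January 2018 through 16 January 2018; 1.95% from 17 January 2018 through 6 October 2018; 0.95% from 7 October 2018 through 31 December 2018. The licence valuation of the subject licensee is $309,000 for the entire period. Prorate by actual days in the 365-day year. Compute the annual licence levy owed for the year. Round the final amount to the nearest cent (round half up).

$5,324.54

1 January – 16 January 2018: 16 days at 2.15% → $309,000 × 2.15% × 16/365 = $291.2219
17 January – 6 October 2018: 263 days at 1.95% → $309,000 × 1.95% × 263/365 = $4,341.6616
7 October – 31 December 2018: 86 days at 0.95% → $309,000 × 0.95% × 86/365 = $691.6521
Total = $5,324.5356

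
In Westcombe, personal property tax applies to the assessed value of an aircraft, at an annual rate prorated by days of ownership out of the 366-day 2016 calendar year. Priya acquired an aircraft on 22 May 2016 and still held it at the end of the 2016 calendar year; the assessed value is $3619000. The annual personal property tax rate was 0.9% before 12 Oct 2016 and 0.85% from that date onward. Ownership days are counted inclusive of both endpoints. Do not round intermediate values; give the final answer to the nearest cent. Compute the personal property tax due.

22 May – 11 Oct 2016: 143 days at 0.9% → $3619000 × 0.9% × 143/366 = $12725.8279
12 Oct – 31 Dec 2016: 81 days at 0.85% → $3619000 × 0.85% × 81/366 = $6807.8730
Total = $19533.7008

$19533.70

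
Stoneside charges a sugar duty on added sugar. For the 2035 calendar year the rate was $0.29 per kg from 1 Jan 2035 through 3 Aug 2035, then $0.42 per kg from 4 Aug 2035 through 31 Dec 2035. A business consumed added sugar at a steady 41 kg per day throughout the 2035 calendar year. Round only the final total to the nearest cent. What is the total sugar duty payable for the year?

$5139.35

1 Jan – 3 Aug 2035: 215 days × 41 kg/day = 8,815 kg at $0.29/kg → $2556.35
4 Aug – 31 Dec 2035: 150 days × 41 kg/day = 6,150 kg at $0.42/kg → $2583.00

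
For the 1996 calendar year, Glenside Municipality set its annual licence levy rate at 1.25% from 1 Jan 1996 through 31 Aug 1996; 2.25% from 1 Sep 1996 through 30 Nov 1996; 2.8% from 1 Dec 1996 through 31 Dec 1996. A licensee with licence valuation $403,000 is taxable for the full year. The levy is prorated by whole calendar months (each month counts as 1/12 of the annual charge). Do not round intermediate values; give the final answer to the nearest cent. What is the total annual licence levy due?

1 Jan – 31 Aug 1996: 8 months at 1.25% → $403,000 × 1.25% × 8/12 = $3,358.3333
1 Sep – 30 Nov 1996: 3 months at 2.25% → $403,000 × 2.25% × 3/12 = $2,266.8750
1 Dec – 31 Dec 1996: 1 month at 2.8% → $403,000 × 2.8% × 1/12 = $940.3333
Total = $6,565.5417

$6,565.54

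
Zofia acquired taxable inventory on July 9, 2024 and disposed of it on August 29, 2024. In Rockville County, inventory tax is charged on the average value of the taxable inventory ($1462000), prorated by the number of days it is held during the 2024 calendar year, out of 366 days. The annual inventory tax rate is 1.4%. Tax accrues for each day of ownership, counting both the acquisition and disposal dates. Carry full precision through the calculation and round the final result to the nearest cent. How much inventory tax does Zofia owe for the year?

Days held (July 9 – August 29, 2024): 52 out of 366
Tax = $1462000 × 1.4% × 52/366 = $2908.0219

$2908.02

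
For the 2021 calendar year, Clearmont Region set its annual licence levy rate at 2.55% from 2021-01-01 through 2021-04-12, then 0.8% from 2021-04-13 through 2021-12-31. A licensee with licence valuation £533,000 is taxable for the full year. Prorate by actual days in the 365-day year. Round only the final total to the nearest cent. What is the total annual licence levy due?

2021-01-01 to 2021-04-12: 102 days at 2.55% → £533,000 × 2.55% × 102/365 = £3,798.1726
2021-04-13 to 2021-12-31: 263 days at 0.8% → £533,000 × 0.8% × 263/365 = £3,072.4164
Total = £6,870.5890

£6,870.59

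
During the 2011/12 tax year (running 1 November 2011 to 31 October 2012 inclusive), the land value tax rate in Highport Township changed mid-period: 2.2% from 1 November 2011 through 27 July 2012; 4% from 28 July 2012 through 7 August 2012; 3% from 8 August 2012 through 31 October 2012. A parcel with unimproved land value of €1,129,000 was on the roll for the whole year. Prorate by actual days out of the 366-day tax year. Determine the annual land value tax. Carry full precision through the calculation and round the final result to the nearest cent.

€27,546.37

1 November 2011 – 27 July 2012: 270 days at 2.2% → €1,129,000 × 2.2% × 270/366 = €18,323.1148
28 July – 7 August 2012: 11 days at 4% → €1,129,000 × 4% × 11/366 = €1,357.2678
8 August – 31 October 2012: 85 days at 3% → €1,129,000 × 3% × 85/366 = €7,865.9836
Total = €27,546.3661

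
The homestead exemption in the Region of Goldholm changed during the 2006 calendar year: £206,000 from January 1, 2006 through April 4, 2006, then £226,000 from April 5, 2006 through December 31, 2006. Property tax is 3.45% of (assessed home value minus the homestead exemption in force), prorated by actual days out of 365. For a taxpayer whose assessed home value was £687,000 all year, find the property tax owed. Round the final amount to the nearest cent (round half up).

January 1 – April 4, 2006: 94 days, exemption £206,000 → (£687,000 − £206,000) × 3.45% × 94/365 = £4,273.6521
April 5 – December 31, 2006: 271 days, exemption £226,000 → (£687,000 − £226,000) × 3.45% × 271/365 = £11,808.5466
Total = £16,082.1986

£16,082.20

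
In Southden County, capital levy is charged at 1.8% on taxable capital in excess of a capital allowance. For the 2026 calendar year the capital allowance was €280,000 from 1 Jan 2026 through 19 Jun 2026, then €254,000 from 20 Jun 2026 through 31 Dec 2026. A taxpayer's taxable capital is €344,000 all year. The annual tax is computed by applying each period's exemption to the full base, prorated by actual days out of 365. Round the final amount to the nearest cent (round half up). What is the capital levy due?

€1,402.03

1 Jan – 19 Jun 2026: 170 days, exemption €280,000 → (€344,000 − €280,000) × 1.8% × 170/365 = €536.5479
20 Jun – 31 Dec 2026: 195 days, exemption €254,000 → (€344,000 − €254,000) × 1.8% × 195/365 = €865.4795
Total = €1,402.0274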